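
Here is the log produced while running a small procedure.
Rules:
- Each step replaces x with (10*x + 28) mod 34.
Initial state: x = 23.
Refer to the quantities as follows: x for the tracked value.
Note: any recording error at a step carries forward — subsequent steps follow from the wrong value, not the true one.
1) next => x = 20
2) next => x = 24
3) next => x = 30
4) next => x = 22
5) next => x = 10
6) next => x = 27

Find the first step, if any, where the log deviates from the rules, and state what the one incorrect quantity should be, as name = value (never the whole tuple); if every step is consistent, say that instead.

step 6, x = 26

1. x = (10*23 + 28) mod 34 = 20 (exactly as logged)
2. x = (10*20 + 28) mod 34 = 24 (same as recorded)
3. x = (10*24 + 28) mod 34 = 30 (exactly as logged)
4. x = (10*30 + 28) mod 34 = 22 (matches)
5. x = (10*22 + 28) mod 34 = 10 (exactly as logged)
6. x = (10*10 + 28) mod 34 = 26 (this is not what the log shows)
The earliest wrong entry is at step 6: it should read x = 26.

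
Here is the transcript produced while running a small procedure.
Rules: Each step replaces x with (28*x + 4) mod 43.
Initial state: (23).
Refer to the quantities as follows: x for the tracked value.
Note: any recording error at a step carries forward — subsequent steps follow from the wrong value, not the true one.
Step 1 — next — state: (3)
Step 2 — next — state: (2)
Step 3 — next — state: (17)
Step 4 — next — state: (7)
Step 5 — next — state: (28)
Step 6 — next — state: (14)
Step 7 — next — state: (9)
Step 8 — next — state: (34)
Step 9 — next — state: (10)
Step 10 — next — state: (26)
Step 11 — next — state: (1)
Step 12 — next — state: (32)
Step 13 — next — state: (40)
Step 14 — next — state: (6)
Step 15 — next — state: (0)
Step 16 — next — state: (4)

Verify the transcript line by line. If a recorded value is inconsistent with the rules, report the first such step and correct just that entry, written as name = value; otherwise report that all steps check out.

Recomputing the run from the initial state:
step 1: x = 3
step 2: x = 2
step 3: x = 17
step 4: x = 7
step 5: x = 28
step 6: x = 14
step 7: x = 9
step 8: x = 41
step 9: x = 34
step 10: x = 10
step 11: x = 26
step 12: x = 1
step 13: x = 32
step 14: x = 40
step 15: x = 6
step 16: x = 0
The first disagreement with the transcript is at step 8, where the value should be x = 41.

step 8, x = 41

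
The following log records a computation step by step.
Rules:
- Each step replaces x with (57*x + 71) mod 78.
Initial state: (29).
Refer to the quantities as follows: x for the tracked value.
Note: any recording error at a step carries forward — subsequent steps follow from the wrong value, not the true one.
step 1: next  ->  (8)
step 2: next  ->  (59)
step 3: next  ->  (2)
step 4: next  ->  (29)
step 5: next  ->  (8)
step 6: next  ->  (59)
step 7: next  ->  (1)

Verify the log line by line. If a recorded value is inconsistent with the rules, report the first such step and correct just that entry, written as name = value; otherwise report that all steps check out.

step 7, x = 2

Recomputing the run from the initial state:
step 1: x = 8
step 2: x = 59
step 3: x = 2
step 4: x = 29
step 5: x = 8
step 6: x = 59
step 7: x = 2
The first disagreement with the log is at step 7, where the value should be x = 2.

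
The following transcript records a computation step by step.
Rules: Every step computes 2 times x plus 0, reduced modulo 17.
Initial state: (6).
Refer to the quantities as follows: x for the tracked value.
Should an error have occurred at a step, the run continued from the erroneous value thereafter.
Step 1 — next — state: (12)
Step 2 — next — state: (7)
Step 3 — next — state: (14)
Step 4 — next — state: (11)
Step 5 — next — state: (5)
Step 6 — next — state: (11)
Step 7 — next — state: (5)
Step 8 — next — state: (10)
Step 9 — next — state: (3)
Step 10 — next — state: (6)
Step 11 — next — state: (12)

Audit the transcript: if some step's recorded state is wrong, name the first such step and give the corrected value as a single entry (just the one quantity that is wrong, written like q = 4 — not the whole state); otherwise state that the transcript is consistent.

Recomputing the run from the initial state:
step 1: x = 12
step 2: x = 7
step 3: x = 14
step 4: x = 11
step 5: x = 5
step 6: x = 10
step 7: x = 3
step 8: x = 6
step 9: x = 12
step 10: x = 7
step 11: x = 14
The first disagreement with the transcript is at step 6, where the value should be x = 10.

step 6, x = 10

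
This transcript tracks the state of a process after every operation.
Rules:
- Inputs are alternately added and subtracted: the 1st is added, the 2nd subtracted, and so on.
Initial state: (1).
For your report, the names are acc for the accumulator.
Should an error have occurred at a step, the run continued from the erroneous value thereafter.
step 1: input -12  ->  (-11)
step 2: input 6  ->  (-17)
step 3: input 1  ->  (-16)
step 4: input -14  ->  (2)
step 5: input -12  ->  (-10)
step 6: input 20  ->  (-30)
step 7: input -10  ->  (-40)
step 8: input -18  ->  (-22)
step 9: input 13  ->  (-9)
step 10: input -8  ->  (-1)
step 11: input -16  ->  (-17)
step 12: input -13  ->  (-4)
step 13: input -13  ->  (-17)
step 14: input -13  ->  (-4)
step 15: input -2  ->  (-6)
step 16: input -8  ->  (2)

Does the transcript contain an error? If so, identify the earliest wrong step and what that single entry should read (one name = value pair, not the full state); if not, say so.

Step 1: acc = 1 + -12 = -11 — no discrepancy.
Step 2: acc = -11 - 6 = -17 — same as recorded.
Step 3: acc = -17 + 1 = -16 — exactly as logged.
Step 4: acc = -16 - -14 = -2 — a discrepancy with the transcript.
Step 4 is the first one off; corrected, acc = -2.

step 4, acc = -2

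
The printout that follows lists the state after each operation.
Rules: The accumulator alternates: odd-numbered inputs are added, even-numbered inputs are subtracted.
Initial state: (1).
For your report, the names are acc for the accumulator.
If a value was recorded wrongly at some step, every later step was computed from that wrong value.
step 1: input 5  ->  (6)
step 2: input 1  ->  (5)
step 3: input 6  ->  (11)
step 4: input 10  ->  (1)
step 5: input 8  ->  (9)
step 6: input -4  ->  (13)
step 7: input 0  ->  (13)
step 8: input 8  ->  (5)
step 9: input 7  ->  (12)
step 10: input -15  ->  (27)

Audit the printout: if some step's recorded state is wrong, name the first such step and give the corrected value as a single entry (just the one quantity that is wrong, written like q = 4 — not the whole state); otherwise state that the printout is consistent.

no error

Recomputing the run from the initial state:
step 1: acc = 6
step 2: acc = 5
step 3: acc = 11
step 4: acc = 1
step 5: acc = 9
step 6: acc = 13
step 7: acc = 13
step 8: acc = 5
step 9: acc = 12
step 10: acc = 27
This matches the printout at every step.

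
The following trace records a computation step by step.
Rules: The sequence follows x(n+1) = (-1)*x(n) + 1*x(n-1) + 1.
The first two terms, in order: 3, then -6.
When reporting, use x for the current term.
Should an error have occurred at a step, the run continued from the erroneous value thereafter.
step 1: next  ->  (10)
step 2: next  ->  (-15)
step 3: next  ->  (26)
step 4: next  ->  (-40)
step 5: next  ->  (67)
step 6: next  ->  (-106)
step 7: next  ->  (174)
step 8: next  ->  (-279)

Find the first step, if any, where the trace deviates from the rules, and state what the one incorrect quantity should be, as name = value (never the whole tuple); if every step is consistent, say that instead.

Recomputing the run from the initial state:
step 1: x = 10
step 2: x = -15
step 3: x = 26
step 4: x = -40
step 5: x = 67
step 6: x = -106
step 7: x = 174
step 8: x = -279
This matches the trace at every step.

no error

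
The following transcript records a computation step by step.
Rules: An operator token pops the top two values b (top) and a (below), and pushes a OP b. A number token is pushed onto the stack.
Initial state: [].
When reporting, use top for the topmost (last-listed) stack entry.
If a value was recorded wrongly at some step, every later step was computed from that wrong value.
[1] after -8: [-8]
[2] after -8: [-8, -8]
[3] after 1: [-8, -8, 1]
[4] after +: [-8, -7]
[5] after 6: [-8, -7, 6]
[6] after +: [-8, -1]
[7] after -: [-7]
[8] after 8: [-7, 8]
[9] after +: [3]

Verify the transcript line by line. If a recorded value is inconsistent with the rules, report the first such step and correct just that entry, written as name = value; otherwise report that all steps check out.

step 9, top = 1

1. push -8: top = -8 (agrees with the transcript)
2. push -8: top = -8 (no discrepancy)
3. push 1: top = 1 (exactly as logged)
4. -8 + 1 = -7 (matches)
5. push 6: top = 6 (matches)
6. -7 + 6 = -1 (in agreement)
7. -8 - -1 = -7 (no discrepancy)
8. push 8: top = 8 (verified)
9. -7 + 8 = 1 (first mismatch against the transcript)
So the first discrepancy is step 9, where the right value is top = 1.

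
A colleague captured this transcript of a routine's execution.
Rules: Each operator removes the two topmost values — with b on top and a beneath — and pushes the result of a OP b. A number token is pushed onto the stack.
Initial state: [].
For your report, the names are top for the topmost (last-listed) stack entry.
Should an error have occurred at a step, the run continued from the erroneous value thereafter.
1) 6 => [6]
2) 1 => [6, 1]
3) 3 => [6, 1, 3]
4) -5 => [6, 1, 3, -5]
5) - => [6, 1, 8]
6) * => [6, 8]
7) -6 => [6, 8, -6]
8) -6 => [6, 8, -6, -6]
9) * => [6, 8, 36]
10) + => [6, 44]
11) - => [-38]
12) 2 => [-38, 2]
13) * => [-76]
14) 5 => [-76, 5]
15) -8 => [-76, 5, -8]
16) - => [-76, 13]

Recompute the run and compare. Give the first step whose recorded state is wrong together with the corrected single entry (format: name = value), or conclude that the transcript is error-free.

1. push 6: top = 6 (verified)
2. push 1: top = 1 (checks out)
3. push 3: top = 3 (exactly as logged)
4. push -5: top = -5 (verified)
5. 3 - -5 = 8 (consistent with the transcript)
6. 1 * 8 = 8 (matches)
7. push -6: top = -6 (verified)
8. push -6: top = -6 (checks out)
9. -6 * -6 = 36 (consistent with the transcript)
10. 8 + 36 = 44 (matches)
11. 6 - 44 = -38 (agrees with the transcript)
12. push 2: top = 2 (no discrepancy)
13. -38 * 2 = -76 (no discrepancy)
14. push 5: top = 5 (exactly as logged)
15. push -8: top = -8 (same as recorded)
16. 5 - -8 = 13 (confirmed correct)
No step deviates from the rules.

no error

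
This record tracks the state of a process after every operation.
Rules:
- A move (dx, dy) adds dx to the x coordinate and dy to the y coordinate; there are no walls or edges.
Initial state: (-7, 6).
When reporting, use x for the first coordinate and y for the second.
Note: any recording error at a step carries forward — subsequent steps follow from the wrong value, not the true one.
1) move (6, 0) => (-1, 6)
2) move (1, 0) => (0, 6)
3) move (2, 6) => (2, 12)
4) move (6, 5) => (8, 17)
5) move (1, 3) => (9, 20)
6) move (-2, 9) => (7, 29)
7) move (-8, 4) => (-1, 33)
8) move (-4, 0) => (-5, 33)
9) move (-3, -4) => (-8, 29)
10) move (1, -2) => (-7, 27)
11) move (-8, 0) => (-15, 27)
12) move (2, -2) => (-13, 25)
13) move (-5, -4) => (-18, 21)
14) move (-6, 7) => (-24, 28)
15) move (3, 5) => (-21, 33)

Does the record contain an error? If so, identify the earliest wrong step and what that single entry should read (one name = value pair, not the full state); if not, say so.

no error

step 1: x = -7 + (6) = -1, y = 6 + (0) = 6 -> same as recorded
step 2: x = -1 + (1) = 0, y = 6 + (0) = 6 -> in agreement
step 3: x = 0 + (2) = 2, y = 6 + (6) = 12 -> in agreement
step 4: x = 2 + (6) = 8, y = 12 + (5) = 17 -> no discrepancy
step 5: x = 8 + (1) = 9, y = 17 + (3) = 20 -> no discrepancy
step 6: x = 9 + (-2) = 7, y = 20 + (9) = 29 -> exactly as logged
step 7: x = 7 + (-8) = -1, y = 29 + (4) = 33 -> agrees with the record
step 8: x = -1 + (-4) = -5, y = 33 + (0) = 33 -> no discrepancy
step 9: x = -5 + (-3) = -8, y = 33 + (-4) = 29 -> consistent with the record
step 10: x = -8 + (1) = -7, y = 29 + (-2) = 27 -> verified
step 11: x = -7 + (-8) = -15, y = 27 + (0) = 27 -> consistent with the record
step 12: x = -15 + (2) = -13, y = 27 + (-2) = 25 -> in agreement
step 13: x = -13 + (-5) = -18, y = 25 + (-4) = 21 -> checks out
step 14: x = -18 + (-6) = -24, y = 21 + (7) = 28 -> checks out
step 15: x = -24 + (3) = -21, y = 28 + (5) = 33 -> no discrepancy
The recomputation confirms every line.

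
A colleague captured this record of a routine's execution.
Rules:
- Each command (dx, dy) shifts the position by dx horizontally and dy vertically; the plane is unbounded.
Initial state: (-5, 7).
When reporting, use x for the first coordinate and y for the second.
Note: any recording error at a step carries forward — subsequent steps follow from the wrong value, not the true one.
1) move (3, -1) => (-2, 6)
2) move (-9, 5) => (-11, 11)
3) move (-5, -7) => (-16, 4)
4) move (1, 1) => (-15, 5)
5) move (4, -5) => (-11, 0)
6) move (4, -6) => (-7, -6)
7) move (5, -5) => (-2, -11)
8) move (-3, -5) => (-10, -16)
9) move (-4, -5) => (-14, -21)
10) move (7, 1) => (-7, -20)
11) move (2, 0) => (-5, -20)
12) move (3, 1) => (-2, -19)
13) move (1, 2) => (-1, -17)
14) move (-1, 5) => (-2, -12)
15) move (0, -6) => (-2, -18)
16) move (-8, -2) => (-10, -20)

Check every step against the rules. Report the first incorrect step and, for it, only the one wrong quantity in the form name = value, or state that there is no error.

step 8, x = -5

1. x = -5 + (3) = -2, y = 7 + (-1) = 6 (no discrepancy)
2. x = -2 + (-9) = -11, y = 6 + (5) = 11 (confirmed correct)
3. x = -11 + (-5) = -16, y = 11 + (-7) = 4 (same as recorded)
4. x = -16 + (1) = -15, y = 4 + (1) = 5 (exactly as logged)
5. x = -15 + (4) = -11, y = 5 + (-5) = 0 (agrees with the record)
6. x = -11 + (4) = -7, y = 0 + (-6) = -6 (same as recorded)
7. x = -7 + (5) = -2, y = -6 + (-5) = -11 (same as recorded)
8. x = -2 + (-3) = -5, y = -11 + (-5) = -16 (the record has a different value)
First incorrect step: 8; the correct value is x = -5.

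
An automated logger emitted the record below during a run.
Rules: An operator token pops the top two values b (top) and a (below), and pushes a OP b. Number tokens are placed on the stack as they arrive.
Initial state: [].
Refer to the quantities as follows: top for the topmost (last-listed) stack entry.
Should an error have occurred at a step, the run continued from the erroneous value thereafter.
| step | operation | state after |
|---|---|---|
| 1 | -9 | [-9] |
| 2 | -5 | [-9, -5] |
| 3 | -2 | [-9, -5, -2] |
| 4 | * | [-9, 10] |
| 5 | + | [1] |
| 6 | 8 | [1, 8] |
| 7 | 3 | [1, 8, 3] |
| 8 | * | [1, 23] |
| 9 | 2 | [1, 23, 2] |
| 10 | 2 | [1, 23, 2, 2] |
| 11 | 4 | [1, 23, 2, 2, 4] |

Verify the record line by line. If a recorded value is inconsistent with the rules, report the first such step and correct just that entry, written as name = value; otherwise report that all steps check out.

step 8, top = 24

step 1: push -9: top = -9 -> same as recorded
step 2: push -5: top = -5 -> no discrepancy
step 3: push -2: top = -2 -> no discrepancy
step 4: -5 * -2 = 10 -> confirmed correct
step 5: -9 + 10 = 1 -> verified
step 6: push 8: top = 8 -> in agreement
step 7: push 3: top = 3 -> exactly as logged
step 8: 8 * 3 = 24 -> the record disagrees here
Step 8 is the first one off; corrected, top = 24.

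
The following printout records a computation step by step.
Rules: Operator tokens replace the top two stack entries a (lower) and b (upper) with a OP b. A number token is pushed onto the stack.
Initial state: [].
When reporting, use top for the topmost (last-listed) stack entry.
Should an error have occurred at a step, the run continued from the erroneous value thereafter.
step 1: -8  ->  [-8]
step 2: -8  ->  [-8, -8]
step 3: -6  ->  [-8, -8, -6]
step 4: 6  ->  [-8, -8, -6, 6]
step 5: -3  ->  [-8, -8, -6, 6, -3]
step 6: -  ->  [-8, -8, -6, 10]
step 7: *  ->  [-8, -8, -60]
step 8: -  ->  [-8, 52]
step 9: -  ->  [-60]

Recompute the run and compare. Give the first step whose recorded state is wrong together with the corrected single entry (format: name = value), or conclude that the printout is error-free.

step 6, top = 9

1. push -8: top = -8 (checks out)
2. push -8: top = -8 (agrees with the printout)
3. push -6: top = -6 (confirmed correct)
4. push 6: top = 6 (in agreement)
5. push -3: top = -3 (same as recorded)
6. 6 - -3 = 9 (the printout disagrees here)
The earliest wrong entry is at step 6: it should read top = 9.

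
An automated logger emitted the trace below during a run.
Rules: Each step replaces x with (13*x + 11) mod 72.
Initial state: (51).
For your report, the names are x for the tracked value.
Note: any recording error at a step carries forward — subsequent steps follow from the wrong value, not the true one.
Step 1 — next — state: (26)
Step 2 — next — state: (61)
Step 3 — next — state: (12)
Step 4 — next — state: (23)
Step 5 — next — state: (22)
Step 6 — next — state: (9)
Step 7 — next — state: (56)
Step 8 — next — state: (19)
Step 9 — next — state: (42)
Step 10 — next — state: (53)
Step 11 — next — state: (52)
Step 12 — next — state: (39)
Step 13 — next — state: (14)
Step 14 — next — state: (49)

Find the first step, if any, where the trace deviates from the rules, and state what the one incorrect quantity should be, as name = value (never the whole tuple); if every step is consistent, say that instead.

Recomputing the run from the initial state:
step 1: x = 26
step 2: x = 61
step 3: x = 12
step 4: x = 23
step 5: x = 22
step 6: x = 9
step 7: x = 56
step 8: x = 19
step 9: x = 42
step 10: x = 53
step 11: x = 52
step 12: x = 39
step 13: x = 14
step 14: x = 49
This matches the trace at every step.

no error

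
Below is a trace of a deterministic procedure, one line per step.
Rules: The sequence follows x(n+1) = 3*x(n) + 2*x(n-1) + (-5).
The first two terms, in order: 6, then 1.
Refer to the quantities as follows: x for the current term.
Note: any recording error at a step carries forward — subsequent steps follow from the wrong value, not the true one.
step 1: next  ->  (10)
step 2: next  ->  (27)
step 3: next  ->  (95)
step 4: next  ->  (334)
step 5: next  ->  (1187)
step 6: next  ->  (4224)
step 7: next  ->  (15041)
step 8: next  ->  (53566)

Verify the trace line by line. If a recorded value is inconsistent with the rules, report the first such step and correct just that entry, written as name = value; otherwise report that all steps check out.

Recomputing the run from the initial state:
step 1: x = 10
step 2: x = 27
step 3: x = 96
step 4: x = 337
step 5: x = 1198
step 6: x = 4263
step 7: x = 15180
step 8: x = 54061
The first disagreement with the trace is at step 3, where the value should be x = 96.

step 3, x = 96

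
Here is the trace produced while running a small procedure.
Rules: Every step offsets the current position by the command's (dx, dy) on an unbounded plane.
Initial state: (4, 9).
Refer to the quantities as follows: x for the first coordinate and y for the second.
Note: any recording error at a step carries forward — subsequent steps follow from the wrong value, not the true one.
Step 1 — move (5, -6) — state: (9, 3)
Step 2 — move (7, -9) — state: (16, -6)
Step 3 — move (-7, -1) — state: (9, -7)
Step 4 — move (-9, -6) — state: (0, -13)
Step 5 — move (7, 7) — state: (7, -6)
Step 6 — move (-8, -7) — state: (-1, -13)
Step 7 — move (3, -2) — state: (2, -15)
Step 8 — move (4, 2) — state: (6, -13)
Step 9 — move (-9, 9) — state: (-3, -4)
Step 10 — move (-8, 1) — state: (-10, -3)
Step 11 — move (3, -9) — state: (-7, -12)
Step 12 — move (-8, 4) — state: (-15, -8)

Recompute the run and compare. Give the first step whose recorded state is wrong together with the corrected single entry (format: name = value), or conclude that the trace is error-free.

step 10, x = -11

Recomputing the run from the initial state:
step 1: x = 9, y = 3
step 2: x = 16, y = -6
step 3: x = 9, y = -7
step 4: x = 0, y = -13
step 5: x = 7, y = -6
step 6: x = -1, y = -13
step 7: x = 2, y = -15
step 8: x = 6, y = -13
step 9: x = -3, y = -4
step 10: x = -11, y = -3
step 11: x = -8, y = -12
step 12: x = -16, y = -8
The first disagreement with the trace is at step 10, where the value should be x = -11.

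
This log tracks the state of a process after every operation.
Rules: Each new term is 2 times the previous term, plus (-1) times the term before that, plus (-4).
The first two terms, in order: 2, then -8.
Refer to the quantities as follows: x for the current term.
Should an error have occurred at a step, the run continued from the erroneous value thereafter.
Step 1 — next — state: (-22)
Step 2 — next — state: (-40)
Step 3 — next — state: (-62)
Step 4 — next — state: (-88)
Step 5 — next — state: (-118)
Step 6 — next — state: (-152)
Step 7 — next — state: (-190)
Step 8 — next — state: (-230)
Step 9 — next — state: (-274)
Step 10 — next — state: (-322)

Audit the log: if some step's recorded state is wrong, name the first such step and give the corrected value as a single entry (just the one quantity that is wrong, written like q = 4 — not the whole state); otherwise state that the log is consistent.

step 8, x = -232

Recomputing the run from the initial state:
step 1: x = -22
step 2: x = -40
step 3: x = -62
step 4: x = -88
step 5: x = -118
step 6: x = -152
step 7: x = -190
step 8: x = -232
step 9: x = -278
step 10: x = -328
The first disagreement with the log is at step 8, where the value should be x = -232.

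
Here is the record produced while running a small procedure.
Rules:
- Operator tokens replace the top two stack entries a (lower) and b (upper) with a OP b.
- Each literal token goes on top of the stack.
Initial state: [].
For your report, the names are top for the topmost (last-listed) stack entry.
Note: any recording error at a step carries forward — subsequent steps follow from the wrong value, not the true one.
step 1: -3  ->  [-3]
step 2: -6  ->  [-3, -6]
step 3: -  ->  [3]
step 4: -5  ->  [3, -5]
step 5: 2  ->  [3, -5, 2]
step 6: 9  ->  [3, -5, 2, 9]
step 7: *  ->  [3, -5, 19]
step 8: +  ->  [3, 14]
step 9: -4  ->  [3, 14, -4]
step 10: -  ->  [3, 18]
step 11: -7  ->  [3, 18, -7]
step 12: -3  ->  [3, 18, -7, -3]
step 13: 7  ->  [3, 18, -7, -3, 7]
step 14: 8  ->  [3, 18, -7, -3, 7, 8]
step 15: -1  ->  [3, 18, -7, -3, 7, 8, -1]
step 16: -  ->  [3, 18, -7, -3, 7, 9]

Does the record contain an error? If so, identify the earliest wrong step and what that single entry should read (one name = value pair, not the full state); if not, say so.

Recomputing the run from the initial state:
step 1: [-3]
step 2: [-3, -6]
step 3: [3]
step 4: [3, -5]
step 5: [3, -5, 2]
step 6: [3, -5, 2, 9]
step 7: [3, -5, 18]
step 8: [3, 13]
step 9: [3, 13, -4]
step 10: [3, 17]
step 11: [3, 17, -7]
step 12: [3, 17, -7, -3]
step 13: [3, 17, -7, -3, 7]
step 14: [3, 17, -7, -3, 7, 8]
step 15: [3, 17, -7, -3, 7, 8, -1]
step 16: [3, 17, -7, -3, 7, 9]
The first disagreement with the record is at step 7, where the value should be top = 18.

step 7, top = 18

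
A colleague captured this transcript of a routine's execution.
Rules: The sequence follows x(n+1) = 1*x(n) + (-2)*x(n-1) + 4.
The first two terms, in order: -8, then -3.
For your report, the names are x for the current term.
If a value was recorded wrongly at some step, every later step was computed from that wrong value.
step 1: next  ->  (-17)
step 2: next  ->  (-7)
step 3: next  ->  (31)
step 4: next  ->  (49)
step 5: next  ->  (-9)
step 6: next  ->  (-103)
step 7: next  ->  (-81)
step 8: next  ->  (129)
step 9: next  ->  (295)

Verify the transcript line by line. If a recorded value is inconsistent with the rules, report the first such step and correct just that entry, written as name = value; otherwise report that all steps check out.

step 1, x = 17

1. x = 1*(-3) + (-2)*(-8) + (4) = 17 (a discrepancy with the transcript)
That makes step 1 the first incorrect line — x = 17 is what it should show.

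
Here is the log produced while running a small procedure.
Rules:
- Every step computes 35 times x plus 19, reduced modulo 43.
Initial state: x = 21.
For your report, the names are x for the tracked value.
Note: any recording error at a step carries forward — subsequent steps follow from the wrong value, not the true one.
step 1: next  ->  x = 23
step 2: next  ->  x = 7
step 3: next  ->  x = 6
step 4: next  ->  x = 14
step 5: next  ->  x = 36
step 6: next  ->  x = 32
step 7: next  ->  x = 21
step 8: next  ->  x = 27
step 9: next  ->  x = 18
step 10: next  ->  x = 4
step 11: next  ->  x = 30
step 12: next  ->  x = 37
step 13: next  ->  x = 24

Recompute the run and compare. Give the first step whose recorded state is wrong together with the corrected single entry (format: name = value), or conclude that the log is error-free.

1. x = (35*21 + 19) mod 43 = 23 (same as recorded)
2. x = (35*23 + 19) mod 43 = 7 (verified)
3. x = (35*7 + 19) mod 43 = 6 (checks out)
4. x = (35*6 + 19) mod 43 = 14 (matches)
5. x = (35*14 + 19) mod 43 = 36 (checks out)
6. x = (35*36 + 19) mod 43 = 32 (no discrepancy)
7. x = (35*32 + 19) mod 43 = 21 (confirmed correct)
8. x = (35*21 + 19) mod 43 = 23 (the log disagrees here)
So the first discrepancy is step 8, where the right value is x = 23.

step 8, x = 23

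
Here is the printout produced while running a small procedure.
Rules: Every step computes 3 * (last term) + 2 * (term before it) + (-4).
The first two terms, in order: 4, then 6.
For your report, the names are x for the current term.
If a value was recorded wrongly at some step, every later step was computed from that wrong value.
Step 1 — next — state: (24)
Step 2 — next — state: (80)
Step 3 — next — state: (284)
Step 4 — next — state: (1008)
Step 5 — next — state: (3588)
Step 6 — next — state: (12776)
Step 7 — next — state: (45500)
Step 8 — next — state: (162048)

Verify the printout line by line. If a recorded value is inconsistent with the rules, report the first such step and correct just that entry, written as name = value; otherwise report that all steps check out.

step 1, x = 22

1. x = 3*(6) + (2)*(4) + (-4) = 22 (not what was recorded)
Conclusion: step 1 carries the first error; the entry should be x = 22.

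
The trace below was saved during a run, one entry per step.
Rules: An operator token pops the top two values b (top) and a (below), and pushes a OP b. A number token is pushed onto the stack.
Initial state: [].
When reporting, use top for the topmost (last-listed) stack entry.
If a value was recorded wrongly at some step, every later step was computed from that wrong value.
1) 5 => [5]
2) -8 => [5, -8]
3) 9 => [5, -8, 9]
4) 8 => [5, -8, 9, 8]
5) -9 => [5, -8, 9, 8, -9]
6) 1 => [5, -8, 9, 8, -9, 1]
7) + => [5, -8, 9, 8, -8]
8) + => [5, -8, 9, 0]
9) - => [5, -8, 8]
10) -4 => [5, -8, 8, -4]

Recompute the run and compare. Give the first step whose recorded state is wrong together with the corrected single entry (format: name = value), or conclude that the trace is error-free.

1. push 5: top = 5 (verified)
2. push -8: top = -8 (agrees with the trace)
3. push 9: top = 9 (in agreement)
4. push 8: top = 8 (agrees with the trace)
5. push -9: top = -9 (confirmed correct)
6. push 1: top = 1 (exactly as logged)
7. -9 + 1 = -8 (checks out)
8. 8 + -8 = 0 (verified)
9. 9 - 0 = 9 (the trace has a different value)
That makes step 9 the first incorrect line — top = 9 is what it should show.

step 9, top = 9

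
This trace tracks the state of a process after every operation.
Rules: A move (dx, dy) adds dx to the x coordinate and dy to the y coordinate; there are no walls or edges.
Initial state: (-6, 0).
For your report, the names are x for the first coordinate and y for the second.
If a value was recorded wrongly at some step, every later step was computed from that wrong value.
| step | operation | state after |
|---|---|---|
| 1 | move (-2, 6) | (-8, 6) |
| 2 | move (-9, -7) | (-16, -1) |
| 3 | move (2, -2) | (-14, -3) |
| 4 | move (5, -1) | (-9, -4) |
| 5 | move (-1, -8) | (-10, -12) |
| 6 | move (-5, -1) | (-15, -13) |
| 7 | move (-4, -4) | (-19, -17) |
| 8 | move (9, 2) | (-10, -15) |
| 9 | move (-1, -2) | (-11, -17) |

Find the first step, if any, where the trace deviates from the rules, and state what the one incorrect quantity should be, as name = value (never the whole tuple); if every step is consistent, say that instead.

step 2, x = -17

step 1: x = -6 + (-2) = -8, y = 0 + (6) = 6 -> no discrepancy
step 2: x = -8 + (-9) = -17, y = 6 + (-7) = -1 -> the recorded entry deviates here
First deviation found at step 2; the corrected entry is x = -17.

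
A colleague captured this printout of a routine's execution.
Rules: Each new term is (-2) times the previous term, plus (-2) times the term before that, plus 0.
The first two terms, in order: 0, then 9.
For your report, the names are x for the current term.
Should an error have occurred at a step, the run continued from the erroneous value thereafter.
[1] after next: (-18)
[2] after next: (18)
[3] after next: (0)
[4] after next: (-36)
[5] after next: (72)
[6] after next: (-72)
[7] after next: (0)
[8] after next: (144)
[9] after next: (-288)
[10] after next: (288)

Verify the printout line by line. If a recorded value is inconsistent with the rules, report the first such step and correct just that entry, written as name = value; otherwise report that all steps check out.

no error

step 1: x = -2*(9) + (-2)*(0) + (0) = -18 -> in agreement
step 2: x = -2*(-18) + (-2)*(9) + (0) = 18 -> in agreement
step 3: x = -2*(18) + (-2)*(-18) + (0) = 0 -> confirmed correct
step 4: x = -2*(0) + (-2)*(18) + (0) = -36 -> in agreement
step 5: x = -2*(-36) + (-2)*(0) + (0) = 72 -> confirmed correct
step 6: x = -2*(72) + (-2)*(-36) + (0) = -72 -> checks out
step 7: x = -2*(-72) + (-2)*(72) + (0) = 0 -> in agreement
step 8: x = -2*(0) + (-2)*(-72) + (0) = 144 -> consistent with the printout
step 9: x = -2*(144) + (-2)*(0) + (0) = -288 -> consistent with the printout
step 10: x = -2*(-288) + (-2)*(144) + (0) = 288 -> in agreement
Nothing is out of place; the run is error-free.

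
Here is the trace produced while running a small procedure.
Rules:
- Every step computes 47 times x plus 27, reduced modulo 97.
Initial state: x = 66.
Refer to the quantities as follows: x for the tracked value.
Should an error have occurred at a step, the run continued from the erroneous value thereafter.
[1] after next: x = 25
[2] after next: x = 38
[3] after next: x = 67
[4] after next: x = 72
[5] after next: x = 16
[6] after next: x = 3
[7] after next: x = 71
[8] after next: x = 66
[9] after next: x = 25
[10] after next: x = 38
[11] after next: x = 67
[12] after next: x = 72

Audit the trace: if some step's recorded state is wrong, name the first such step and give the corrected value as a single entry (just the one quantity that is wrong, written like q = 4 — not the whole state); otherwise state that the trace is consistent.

Recomputing the run from the initial state:
step 1: x = 25
step 2: x = 38
step 3: x = 67
step 4: x = 72
step 5: x = 16
step 6: x = 3
step 7: x = 71
step 8: x = 66
step 9: x = 25
step 10: x = 38
step 11: x = 67
step 12: x = 72
This matches the trace at every step.

no error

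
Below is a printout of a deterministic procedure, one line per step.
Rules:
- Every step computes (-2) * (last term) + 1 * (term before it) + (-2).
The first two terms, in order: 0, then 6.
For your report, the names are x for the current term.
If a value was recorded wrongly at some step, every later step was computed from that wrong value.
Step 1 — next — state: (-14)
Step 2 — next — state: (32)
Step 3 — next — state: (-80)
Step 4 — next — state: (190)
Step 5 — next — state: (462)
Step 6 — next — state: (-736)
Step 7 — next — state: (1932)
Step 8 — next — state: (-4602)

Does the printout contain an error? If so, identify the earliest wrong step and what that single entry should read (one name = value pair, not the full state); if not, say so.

Step 1: x = -2*(6) + (1)*(0) + (-2) = -14 — checks out.
Step 2: x = -2*(-14) + (1)*(6) + (-2) = 32 — same as recorded.
Step 3: x = -2*(32) + (1)*(-14) + (-2) = -80 — no discrepancy.
Step 4: x = -2*(-80) + (1)*(32) + (-2) = 190 — no discrepancy.
Step 5: x = -2*(190) + (1)*(-80) + (-2) = -462 — a discrepancy with the printout.
First deviation found at step 5; the corrected entry is x = -462.

step 5, x = -462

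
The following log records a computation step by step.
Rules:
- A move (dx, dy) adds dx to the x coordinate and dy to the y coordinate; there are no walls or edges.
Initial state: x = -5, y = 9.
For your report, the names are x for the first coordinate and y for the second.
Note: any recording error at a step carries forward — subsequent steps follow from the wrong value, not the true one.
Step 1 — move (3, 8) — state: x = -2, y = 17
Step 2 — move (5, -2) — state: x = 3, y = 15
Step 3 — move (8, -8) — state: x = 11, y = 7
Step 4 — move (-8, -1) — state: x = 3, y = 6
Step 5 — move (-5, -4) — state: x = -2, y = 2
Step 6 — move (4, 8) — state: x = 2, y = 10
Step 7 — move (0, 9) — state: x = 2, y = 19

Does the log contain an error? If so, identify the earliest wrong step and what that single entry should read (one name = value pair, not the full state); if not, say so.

no error

Recomputing the run from the initial state:
step 1: x = -2, y = 17
step 2: x = 3, y = 15
step 3: x = 11, y = 7
step 4: x = 3, y = 6
step 5: x = -2, y = 2
step 6: x = 2, y = 10
step 7: x = 2, y = 19
This matches the log at every step.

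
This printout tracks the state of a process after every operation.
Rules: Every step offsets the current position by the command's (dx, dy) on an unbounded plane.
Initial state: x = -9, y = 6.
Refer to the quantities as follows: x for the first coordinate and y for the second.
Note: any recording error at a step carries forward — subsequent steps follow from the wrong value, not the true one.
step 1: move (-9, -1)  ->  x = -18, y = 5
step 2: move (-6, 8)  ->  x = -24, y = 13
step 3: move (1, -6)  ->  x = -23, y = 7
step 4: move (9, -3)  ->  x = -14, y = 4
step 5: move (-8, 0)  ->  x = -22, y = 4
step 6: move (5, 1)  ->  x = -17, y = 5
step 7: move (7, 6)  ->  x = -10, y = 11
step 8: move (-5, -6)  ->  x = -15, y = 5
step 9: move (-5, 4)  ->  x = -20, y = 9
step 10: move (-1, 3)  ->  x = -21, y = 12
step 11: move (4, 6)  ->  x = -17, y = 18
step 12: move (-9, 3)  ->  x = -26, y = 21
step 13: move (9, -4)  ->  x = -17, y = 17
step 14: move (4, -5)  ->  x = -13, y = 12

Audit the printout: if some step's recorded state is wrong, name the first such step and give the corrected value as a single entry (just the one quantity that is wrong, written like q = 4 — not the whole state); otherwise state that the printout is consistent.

1. x = -9 + (-9) = -18, y = 6 + (-1) = 5 (consistent with the printout)
2. x = -18 + (-6) = -24, y = 5 + (8) = 13 (consistent with the printout)
3. x = -24 + (1) = -23, y = 13 + (-6) = 7 (checks out)
4. x = -23 + (9) = -14, y = 7 + (-3) = 4 (no discrepancy)
5. x = -14 + (-8) = -22, y = 4 + (0) = 4 (same as recorded)
6. x = -22 + (5) = -17, y = 4 + (1) = 5 (matches)
7. x = -17 + (7) = -10, y = 5 + (6) = 11 (checks out)
8. x = -10 + (-5) = -15, y = 11 + (-6) = 5 (same as recorded)
9. x = -15 + (-5) = -20, y = 5 + (4) = 9 (matches)
10. x = -20 + (-1) = -21, y = 9 + (3) = 12 (same as recorded)
11. x = -21 + (4) = -17, y = 12 + (6) = 18 (same as recorded)
12. x = -17 + (-9) = -26, y = 18 + (3) = 21 (confirmed correct)
13. x = -26 + (9) = -17, y = 21 + (-4) = 17 (consistent with the printout)
14. x = -17 + (4) = -13, y = 17 + (-5) = 12 (confirmed correct)
Nothing is out of place; the run is error-free.

no error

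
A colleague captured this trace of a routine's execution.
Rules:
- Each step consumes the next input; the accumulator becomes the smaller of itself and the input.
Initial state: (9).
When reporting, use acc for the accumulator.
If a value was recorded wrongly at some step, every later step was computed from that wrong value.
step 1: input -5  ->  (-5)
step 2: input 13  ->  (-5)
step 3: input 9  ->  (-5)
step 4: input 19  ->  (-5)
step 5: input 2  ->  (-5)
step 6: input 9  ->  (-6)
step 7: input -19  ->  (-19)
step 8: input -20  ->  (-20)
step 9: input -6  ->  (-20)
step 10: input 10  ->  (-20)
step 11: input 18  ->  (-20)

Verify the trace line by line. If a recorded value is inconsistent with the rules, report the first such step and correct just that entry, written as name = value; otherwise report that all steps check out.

1. acc = min(9, -5) = -5 (in agreement)
2. acc = min(-5, 13) = -5 (checks out)
3. acc = min(-5, 9) = -5 (matches)
4. acc = min(-5, 19) = -5 (confirmed correct)
5. acc = min(-5, 2) = -5 (matches)
6. acc = min(-5, 9) = -5 (a discrepancy with the trace)
That makes step 6 the first incorrect line — acc = -5 is what it should show.

step 6, acc = -5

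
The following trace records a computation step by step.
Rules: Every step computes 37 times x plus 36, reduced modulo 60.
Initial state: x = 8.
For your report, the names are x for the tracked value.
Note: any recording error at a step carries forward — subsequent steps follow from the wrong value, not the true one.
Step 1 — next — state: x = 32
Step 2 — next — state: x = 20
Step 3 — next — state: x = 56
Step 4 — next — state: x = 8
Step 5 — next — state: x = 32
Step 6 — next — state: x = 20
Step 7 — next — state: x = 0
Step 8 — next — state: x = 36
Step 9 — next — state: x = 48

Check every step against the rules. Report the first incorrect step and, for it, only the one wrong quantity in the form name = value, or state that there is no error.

Recomputing the run from the initial state:
step 1: x = 32
step 2: x = 20
step 3: x = 56
step 4: x = 8
step 5: x = 32
step 6: x = 20
step 7: x = 56
step 8: x = 8
step 9: x = 32
The first disagreement with the trace is at step 7, where the value should be x = 56.

step 7, x = 56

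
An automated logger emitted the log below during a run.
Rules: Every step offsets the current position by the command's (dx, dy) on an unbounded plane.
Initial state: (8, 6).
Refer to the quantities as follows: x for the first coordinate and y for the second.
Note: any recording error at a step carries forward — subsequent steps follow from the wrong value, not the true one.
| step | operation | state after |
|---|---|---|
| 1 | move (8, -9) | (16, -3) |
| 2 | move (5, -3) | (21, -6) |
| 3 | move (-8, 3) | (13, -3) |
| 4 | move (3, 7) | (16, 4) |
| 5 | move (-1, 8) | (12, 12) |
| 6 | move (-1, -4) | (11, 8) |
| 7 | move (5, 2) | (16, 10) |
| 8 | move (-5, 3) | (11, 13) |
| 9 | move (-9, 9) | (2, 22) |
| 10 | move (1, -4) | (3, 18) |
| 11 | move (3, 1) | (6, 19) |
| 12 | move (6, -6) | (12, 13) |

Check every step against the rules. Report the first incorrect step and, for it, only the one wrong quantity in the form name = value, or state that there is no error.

step 5, x = 15

Recomputing the run from the initial state:
step 1: x = 16, y = -3
step 2: x = 21, y = -6
step 3: x = 13, y = -3
step 4: x = 16, y = 4
step 5: x = 15, y = 12
step 6: x = 14, y = 8
step 7: x = 19, y = 10
step 8: x = 14, y = 13
step 9: x = 5, y = 22
step 10: x = 6, y = 18
step 11: x = 9, y = 19
step 12: x = 15, y = 13
The first disagreement with the log is at step 5, where the value should be x = 15.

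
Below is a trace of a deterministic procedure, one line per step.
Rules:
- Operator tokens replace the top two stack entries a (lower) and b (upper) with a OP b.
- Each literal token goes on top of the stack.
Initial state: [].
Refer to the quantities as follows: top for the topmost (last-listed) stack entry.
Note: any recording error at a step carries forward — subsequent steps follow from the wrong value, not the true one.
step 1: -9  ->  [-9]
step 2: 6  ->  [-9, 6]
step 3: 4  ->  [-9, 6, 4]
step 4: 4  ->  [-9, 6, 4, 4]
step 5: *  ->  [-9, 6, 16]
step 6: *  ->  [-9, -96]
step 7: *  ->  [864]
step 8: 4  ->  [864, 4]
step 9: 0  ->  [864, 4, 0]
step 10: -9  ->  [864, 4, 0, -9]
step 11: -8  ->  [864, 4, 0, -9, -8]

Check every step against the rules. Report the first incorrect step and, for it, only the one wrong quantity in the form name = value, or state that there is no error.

step 6, top = 96

Recomputing the run from the initial state:
step 1: [-9]
step 2: [-9, 6]
step 3: [-9, 6, 4]
step 4: [-9, 6, 4, 4]
step 5: [-9, 6, 16]
step 6: [-9, 96]
step 7: [-864]
step 8: [-864, 4]
step 9: [-864, 4, 0]
step 10: [-864, 4, 0, -9]
step 11: [-864, 4, 0, -9, -8]
The first disagreement with the trace is at step 6, where the value should be top = 96.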